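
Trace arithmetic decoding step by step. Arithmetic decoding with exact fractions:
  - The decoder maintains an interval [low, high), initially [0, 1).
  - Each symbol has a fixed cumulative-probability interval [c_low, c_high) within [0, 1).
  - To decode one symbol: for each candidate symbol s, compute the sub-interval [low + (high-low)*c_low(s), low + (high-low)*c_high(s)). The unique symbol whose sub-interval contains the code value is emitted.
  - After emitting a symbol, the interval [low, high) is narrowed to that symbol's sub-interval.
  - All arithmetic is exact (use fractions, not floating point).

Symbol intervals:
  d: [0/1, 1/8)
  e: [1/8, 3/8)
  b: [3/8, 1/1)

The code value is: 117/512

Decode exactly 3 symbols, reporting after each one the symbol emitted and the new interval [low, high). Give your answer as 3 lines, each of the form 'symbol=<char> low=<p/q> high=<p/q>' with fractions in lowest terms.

Answer: symbol=e low=1/8 high=3/8
symbol=b low=7/32 high=3/8
symbol=d low=7/32 high=61/256

Derivation:
Step 1: interval [0/1, 1/1), width = 1/1 - 0/1 = 1/1
  'd': [0/1 + 1/1*0/1, 0/1 + 1/1*1/8) = [0/1, 1/8)
  'e': [0/1 + 1/1*1/8, 0/1 + 1/1*3/8) = [1/8, 3/8) <- contains code 117/512
  'b': [0/1 + 1/1*3/8, 0/1 + 1/1*1/1) = [3/8, 1/1)
  emit 'e', narrow to [1/8, 3/8)
Step 2: interval [1/8, 3/8), width = 3/8 - 1/8 = 1/4
  'd': [1/8 + 1/4*0/1, 1/8 + 1/4*1/8) = [1/8, 5/32)
  'e': [1/8 + 1/4*1/8, 1/8 + 1/4*3/8) = [5/32, 7/32)
  'b': [1/8 + 1/4*3/8, 1/8 + 1/4*1/1) = [7/32, 3/8) <- contains code 117/512
  emit 'b', narrow to [7/32, 3/8)
Step 3: interval [7/32, 3/8), width = 3/8 - 7/32 = 5/32
  'd': [7/32 + 5/32*0/1, 7/32 + 5/32*1/8) = [7/32, 61/256) <- contains code 117/512
  'e': [7/32 + 5/32*1/8, 7/32 + 5/32*3/8) = [61/256, 71/256)
  'b': [7/32 + 5/32*3/8, 7/32 + 5/32*1/1) = [71/256, 3/8)
  emit 'd', narrow to [7/32, 61/256)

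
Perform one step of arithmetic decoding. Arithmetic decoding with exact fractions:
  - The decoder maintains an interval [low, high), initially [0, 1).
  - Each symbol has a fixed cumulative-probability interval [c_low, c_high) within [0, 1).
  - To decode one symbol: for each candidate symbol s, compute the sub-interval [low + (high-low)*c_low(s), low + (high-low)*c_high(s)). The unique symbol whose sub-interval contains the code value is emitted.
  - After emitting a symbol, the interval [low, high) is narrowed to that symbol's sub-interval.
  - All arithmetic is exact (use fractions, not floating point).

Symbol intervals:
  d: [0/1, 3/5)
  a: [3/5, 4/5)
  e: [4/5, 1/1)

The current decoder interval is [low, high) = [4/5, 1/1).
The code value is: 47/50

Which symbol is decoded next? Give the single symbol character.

Interval width = high − low = 1/1 − 4/5 = 1/5
Scaled code = (code − low) / width = (47/50 − 4/5) / 1/5 = 7/10
  d: [0/1, 3/5) 
  a: [3/5, 4/5) ← scaled code falls here ✓
  e: [4/5, 1/1) 

Answer: a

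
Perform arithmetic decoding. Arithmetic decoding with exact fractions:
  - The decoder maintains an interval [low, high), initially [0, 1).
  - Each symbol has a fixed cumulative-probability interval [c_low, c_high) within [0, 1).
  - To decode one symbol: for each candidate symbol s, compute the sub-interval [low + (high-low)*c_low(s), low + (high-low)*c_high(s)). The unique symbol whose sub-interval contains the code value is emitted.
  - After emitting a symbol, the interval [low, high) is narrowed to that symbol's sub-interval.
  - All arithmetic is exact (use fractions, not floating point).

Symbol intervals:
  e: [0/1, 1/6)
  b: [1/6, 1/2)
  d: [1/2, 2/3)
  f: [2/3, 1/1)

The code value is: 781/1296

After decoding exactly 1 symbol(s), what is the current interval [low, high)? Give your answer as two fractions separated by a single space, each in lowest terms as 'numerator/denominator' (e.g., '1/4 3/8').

Step 1: interval [0/1, 1/1), width = 1/1 - 0/1 = 1/1
  'e': [0/1 + 1/1*0/1, 0/1 + 1/1*1/6) = [0/1, 1/6)
  'b': [0/1 + 1/1*1/6, 0/1 + 1/1*1/2) = [1/6, 1/2)
  'd': [0/1 + 1/1*1/2, 0/1 + 1/1*2/3) = [1/2, 2/3) <- contains code 781/1296
  'f': [0/1 + 1/1*2/3, 0/1 + 1/1*1/1) = [2/3, 1/1)
  emit 'd', narrow to [1/2, 2/3)

Answer: 1/2 2/3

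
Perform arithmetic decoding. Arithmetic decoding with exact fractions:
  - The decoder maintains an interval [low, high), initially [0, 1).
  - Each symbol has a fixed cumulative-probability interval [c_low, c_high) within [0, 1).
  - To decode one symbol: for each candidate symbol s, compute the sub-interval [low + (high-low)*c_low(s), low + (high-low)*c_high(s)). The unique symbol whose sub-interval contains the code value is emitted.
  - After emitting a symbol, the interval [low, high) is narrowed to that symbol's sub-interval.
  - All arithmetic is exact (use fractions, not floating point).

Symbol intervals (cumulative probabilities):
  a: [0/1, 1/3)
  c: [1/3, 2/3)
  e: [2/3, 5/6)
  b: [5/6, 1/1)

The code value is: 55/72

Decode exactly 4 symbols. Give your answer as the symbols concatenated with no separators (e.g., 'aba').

Step 1: interval [0/1, 1/1), width = 1/1 - 0/1 = 1/1
  'a': [0/1 + 1/1*0/1, 0/1 + 1/1*1/3) = [0/1, 1/3)
  'c': [0/1 + 1/1*1/3, 0/1 + 1/1*2/3) = [1/3, 2/3)
  'e': [0/1 + 1/1*2/3, 0/1 + 1/1*5/6) = [2/3, 5/6) <- contains code 55/72
  'b': [0/1 + 1/1*5/6, 0/1 + 1/1*1/1) = [5/6, 1/1)
  emit 'e', narrow to [2/3, 5/6)
Step 2: interval [2/3, 5/6), width = 5/6 - 2/3 = 1/6
  'a': [2/3 + 1/6*0/1, 2/3 + 1/6*1/3) = [2/3, 13/18)
  'c': [2/3 + 1/6*1/3, 2/3 + 1/6*2/3) = [13/18, 7/9) <- contains code 55/72
  'e': [2/3 + 1/6*2/3, 2/3 + 1/6*5/6) = [7/9, 29/36)
  'b': [2/3 + 1/6*5/6, 2/3 + 1/6*1/1) = [29/36, 5/6)
  emit 'c', narrow to [13/18, 7/9)
Step 3: interval [13/18, 7/9), width = 7/9 - 13/18 = 1/18
  'a': [13/18 + 1/18*0/1, 13/18 + 1/18*1/3) = [13/18, 20/27)
  'c': [13/18 + 1/18*1/3, 13/18 + 1/18*2/3) = [20/27, 41/54)
  'e': [13/18 + 1/18*2/3, 13/18 + 1/18*5/6) = [41/54, 83/108) <- contains code 55/72
  'b': [13/18 + 1/18*5/6, 13/18 + 1/18*1/1) = [83/108, 7/9)
  emit 'e', narrow to [41/54, 83/108)
Step 4: interval [41/54, 83/108), width = 83/108 - 41/54 = 1/108
  'a': [41/54 + 1/108*0/1, 41/54 + 1/108*1/3) = [41/54, 247/324)
  'c': [41/54 + 1/108*1/3, 41/54 + 1/108*2/3) = [247/324, 62/81) <- contains code 55/72
  'e': [41/54 + 1/108*2/3, 41/54 + 1/108*5/6) = [62/81, 497/648)
  'b': [41/54 + 1/108*5/6, 41/54 + 1/108*1/1) = [497/648, 83/108)
  emit 'c', narrow to [247/324, 62/81)

Answer: ecec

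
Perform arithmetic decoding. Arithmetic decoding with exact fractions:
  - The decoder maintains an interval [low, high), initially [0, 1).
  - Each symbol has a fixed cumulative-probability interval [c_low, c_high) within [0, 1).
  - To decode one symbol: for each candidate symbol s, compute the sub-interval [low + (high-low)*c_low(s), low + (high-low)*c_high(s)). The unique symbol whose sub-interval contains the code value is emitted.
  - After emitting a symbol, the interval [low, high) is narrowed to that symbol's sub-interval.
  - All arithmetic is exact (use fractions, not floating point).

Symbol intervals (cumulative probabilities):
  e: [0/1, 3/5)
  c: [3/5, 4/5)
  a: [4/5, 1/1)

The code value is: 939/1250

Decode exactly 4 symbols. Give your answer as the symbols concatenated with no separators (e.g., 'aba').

Step 1: interval [0/1, 1/1), width = 1/1 - 0/1 = 1/1
  'e': [0/1 + 1/1*0/1, 0/1 + 1/1*3/5) = [0/1, 3/5)
  'c': [0/1 + 1/1*3/5, 0/1 + 1/1*4/5) = [3/5, 4/5) <- contains code 939/1250
  'a': [0/1 + 1/1*4/5, 0/1 + 1/1*1/1) = [4/5, 1/1)
  emit 'c', narrow to [3/5, 4/5)
Step 2: interval [3/5, 4/5), width = 4/5 - 3/5 = 1/5
  'e': [3/5 + 1/5*0/1, 3/5 + 1/5*3/5) = [3/5, 18/25)
  'c': [3/5 + 1/5*3/5, 3/5 + 1/5*4/5) = [18/25, 19/25) <- contains code 939/1250
  'a': [3/5 + 1/5*4/5, 3/5 + 1/5*1/1) = [19/25, 4/5)
  emit 'c', narrow to [18/25, 19/25)
Step 3: interval [18/25, 19/25), width = 19/25 - 18/25 = 1/25
  'e': [18/25 + 1/25*0/1, 18/25 + 1/25*3/5) = [18/25, 93/125)
  'c': [18/25 + 1/25*3/5, 18/25 + 1/25*4/5) = [93/125, 94/125) <- contains code 939/1250
  'a': [18/25 + 1/25*4/5, 18/25 + 1/25*1/1) = [94/125, 19/25)
  emit 'c', narrow to [93/125, 94/125)
Step 4: interval [93/125, 94/125), width = 94/125 - 93/125 = 1/125
  'e': [93/125 + 1/125*0/1, 93/125 + 1/125*3/5) = [93/125, 468/625)
  'c': [93/125 + 1/125*3/5, 93/125 + 1/125*4/5) = [468/625, 469/625)
  'a': [93/125 + 1/125*4/5, 93/125 + 1/125*1/1) = [469/625, 94/125) <- contains code 939/1250
  emit 'a', narrow to [469/625, 94/125)

Answer: ccca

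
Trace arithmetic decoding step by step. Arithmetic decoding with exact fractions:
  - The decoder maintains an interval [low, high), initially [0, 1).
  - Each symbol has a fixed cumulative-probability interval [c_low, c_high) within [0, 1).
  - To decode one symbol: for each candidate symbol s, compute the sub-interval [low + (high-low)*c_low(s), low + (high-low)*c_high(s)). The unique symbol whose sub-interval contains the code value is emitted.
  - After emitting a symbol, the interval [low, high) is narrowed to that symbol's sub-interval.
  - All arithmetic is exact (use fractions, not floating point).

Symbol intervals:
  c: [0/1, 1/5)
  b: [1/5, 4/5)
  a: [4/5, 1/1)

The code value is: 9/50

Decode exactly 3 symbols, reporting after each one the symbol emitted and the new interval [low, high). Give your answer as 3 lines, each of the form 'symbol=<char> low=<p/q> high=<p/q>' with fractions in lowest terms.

Answer: symbol=c low=0/1 high=1/5
symbol=a low=4/25 high=1/5
symbol=b low=21/125 high=24/125

Derivation:
Step 1: interval [0/1, 1/1), width = 1/1 - 0/1 = 1/1
  'c': [0/1 + 1/1*0/1, 0/1 + 1/1*1/5) = [0/1, 1/5) <- contains code 9/50
  'b': [0/1 + 1/1*1/5, 0/1 + 1/1*4/5) = [1/5, 4/5)
  'a': [0/1 + 1/1*4/5, 0/1 + 1/1*1/1) = [4/5, 1/1)
  emit 'c', narrow to [0/1, 1/5)
Step 2: interval [0/1, 1/5), width = 1/5 - 0/1 = 1/5
  'c': [0/1 + 1/5*0/1, 0/1 + 1/5*1/5) = [0/1, 1/25)
  'b': [0/1 + 1/5*1/5, 0/1 + 1/5*4/5) = [1/25, 4/25)
  'a': [0/1 + 1/5*4/5, 0/1 + 1/5*1/1) = [4/25, 1/5) <- contains code 9/50
  emit 'a', narrow to [4/25, 1/5)
Step 3: interval [4/25, 1/5), width = 1/5 - 4/25 = 1/25
  'c': [4/25 + 1/25*0/1, 4/25 + 1/25*1/5) = [4/25, 21/125)
  'b': [4/25 + 1/25*1/5, 4/25 + 1/25*4/5) = [21/125, 24/125) <- contains code 9/50
  'a': [4/25 + 1/25*4/5, 4/25 + 1/25*1/1) = [24/125, 1/5)
  emit 'b', narrow to [21/125, 24/125)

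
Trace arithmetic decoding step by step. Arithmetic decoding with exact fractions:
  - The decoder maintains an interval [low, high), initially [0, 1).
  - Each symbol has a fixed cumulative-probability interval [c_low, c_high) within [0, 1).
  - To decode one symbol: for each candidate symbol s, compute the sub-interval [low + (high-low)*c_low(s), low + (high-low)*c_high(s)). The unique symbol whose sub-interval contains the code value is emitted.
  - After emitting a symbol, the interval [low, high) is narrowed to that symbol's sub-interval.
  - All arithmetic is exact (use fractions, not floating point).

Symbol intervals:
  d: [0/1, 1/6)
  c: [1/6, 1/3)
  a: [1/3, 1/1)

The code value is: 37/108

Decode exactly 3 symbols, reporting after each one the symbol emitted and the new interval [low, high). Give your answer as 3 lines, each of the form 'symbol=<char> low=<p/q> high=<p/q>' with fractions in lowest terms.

Answer: symbol=a low=1/3 high=1/1
symbol=d low=1/3 high=4/9
symbol=d low=1/3 high=19/54

Derivation:
Step 1: interval [0/1, 1/1), width = 1/1 - 0/1 = 1/1
  'd': [0/1 + 1/1*0/1, 0/1 + 1/1*1/6) = [0/1, 1/6)
  'c': [0/1 + 1/1*1/6, 0/1 + 1/1*1/3) = [1/6, 1/3)
  'a': [0/1 + 1/1*1/3, 0/1 + 1/1*1/1) = [1/3, 1/1) <- contains code 37/108
  emit 'a', narrow to [1/3, 1/1)
Step 2: interval [1/3, 1/1), width = 1/1 - 1/3 = 2/3
  'd': [1/3 + 2/3*0/1, 1/3 + 2/3*1/6) = [1/3, 4/9) <- contains code 37/108
  'c': [1/3 + 2/3*1/6, 1/3 + 2/3*1/3) = [4/9, 5/9)
  'a': [1/3 + 2/3*1/3, 1/3 + 2/3*1/1) = [5/9, 1/1)
  emit 'd', narrow to [1/3, 4/9)
Step 3: interval [1/3, 4/9), width = 4/9 - 1/3 = 1/9
  'd': [1/3 + 1/9*0/1, 1/3 + 1/9*1/6) = [1/3, 19/54) <- contains code 37/108
  'c': [1/3 + 1/9*1/6, 1/3 + 1/9*1/3) = [19/54, 10/27)
  'a': [1/3 + 1/9*1/3, 1/3 + 1/9*1/1) = [10/27, 4/9)
  emit 'd', narrow to [1/3, 19/54)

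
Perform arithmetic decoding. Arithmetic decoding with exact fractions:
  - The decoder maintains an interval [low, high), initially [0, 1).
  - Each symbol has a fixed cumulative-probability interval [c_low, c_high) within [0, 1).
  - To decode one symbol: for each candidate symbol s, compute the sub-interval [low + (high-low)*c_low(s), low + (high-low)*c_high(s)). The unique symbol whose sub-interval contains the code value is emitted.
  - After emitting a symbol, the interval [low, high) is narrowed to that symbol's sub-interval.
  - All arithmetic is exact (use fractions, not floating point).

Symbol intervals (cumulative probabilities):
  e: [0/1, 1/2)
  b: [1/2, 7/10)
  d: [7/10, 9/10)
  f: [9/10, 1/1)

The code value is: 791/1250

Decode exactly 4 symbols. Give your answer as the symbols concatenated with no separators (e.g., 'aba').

Answer: bbdb

Derivation:
Step 1: interval [0/1, 1/1), width = 1/1 - 0/1 = 1/1
  'e': [0/1 + 1/1*0/1, 0/1 + 1/1*1/2) = [0/1, 1/2)
  'b': [0/1 + 1/1*1/2, 0/1 + 1/1*7/10) = [1/2, 7/10) <- contains code 791/1250
  'd': [0/1 + 1/1*7/10, 0/1 + 1/1*9/10) = [7/10, 9/10)
  'f': [0/1 + 1/1*9/10, 0/1 + 1/1*1/1) = [9/10, 1/1)
  emit 'b', narrow to [1/2, 7/10)
Step 2: interval [1/2, 7/10), width = 7/10 - 1/2 = 1/5
  'e': [1/2 + 1/5*0/1, 1/2 + 1/5*1/2) = [1/2, 3/5)
  'b': [1/2 + 1/5*1/2, 1/2 + 1/5*7/10) = [3/5, 16/25) <- contains code 791/1250
  'd': [1/2 + 1/5*7/10, 1/2 + 1/5*9/10) = [16/25, 17/25)
  'f': [1/2 + 1/5*9/10, 1/2 + 1/5*1/1) = [17/25, 7/10)
  emit 'b', narrow to [3/5, 16/25)
Step 3: interval [3/5, 16/25), width = 16/25 - 3/5 = 1/25
  'e': [3/5 + 1/25*0/1, 3/5 + 1/25*1/2) = [3/5, 31/50)
  'b': [3/5 + 1/25*1/2, 3/5 + 1/25*7/10) = [31/50, 157/250)
  'd': [3/5 + 1/25*7/10, 3/5 + 1/25*9/10) = [157/250, 159/250) <- contains code 791/1250
  'f': [3/5 + 1/25*9/10, 3/5 + 1/25*1/1) = [159/250, 16/25)
  emit 'd', narrow to [157/250, 159/250)
Step 4: interval [157/250, 159/250), width = 159/250 - 157/250 = 1/125
  'e': [157/250 + 1/125*0/1, 157/250 + 1/125*1/2) = [157/250, 79/125)
  'b': [157/250 + 1/125*1/2, 157/250 + 1/125*7/10) = [79/125, 396/625) <- contains code 791/1250
  'd': [157/250 + 1/125*7/10, 157/250 + 1/125*9/10) = [396/625, 397/625)
  'f': [157/250 + 1/125*9/10, 157/250 + 1/125*1/1) = [397/625, 159/250)
  emit 'b', narrow to [79/125, 396/625)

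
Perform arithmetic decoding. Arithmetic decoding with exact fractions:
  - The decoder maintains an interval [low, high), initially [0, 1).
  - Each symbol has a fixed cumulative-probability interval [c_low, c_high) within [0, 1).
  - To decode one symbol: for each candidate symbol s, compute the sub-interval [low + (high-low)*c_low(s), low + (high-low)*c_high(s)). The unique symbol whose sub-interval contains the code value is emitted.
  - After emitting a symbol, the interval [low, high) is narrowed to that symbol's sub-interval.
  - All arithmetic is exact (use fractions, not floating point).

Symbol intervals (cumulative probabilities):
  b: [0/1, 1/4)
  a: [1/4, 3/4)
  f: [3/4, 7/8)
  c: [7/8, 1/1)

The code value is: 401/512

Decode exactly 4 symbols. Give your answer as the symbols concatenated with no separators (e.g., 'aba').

Step 1: interval [0/1, 1/1), width = 1/1 - 0/1 = 1/1
  'b': [0/1 + 1/1*0/1, 0/1 + 1/1*1/4) = [0/1, 1/4)
  'a': [0/1 + 1/1*1/4, 0/1 + 1/1*3/4) = [1/4, 3/4)
  'f': [0/1 + 1/1*3/4, 0/1 + 1/1*7/8) = [3/4, 7/8) <- contains code 401/512
  'c': [0/1 + 1/1*7/8, 0/1 + 1/1*1/1) = [7/8, 1/1)
  emit 'f', narrow to [3/4, 7/8)
Step 2: interval [3/4, 7/8), width = 7/8 - 3/4 = 1/8
  'b': [3/4 + 1/8*0/1, 3/4 + 1/8*1/4) = [3/4, 25/32)
  'a': [3/4 + 1/8*1/4, 3/4 + 1/8*3/4) = [25/32, 27/32) <- contains code 401/512
  'f': [3/4 + 1/8*3/4, 3/4 + 1/8*7/8) = [27/32, 55/64)
  'c': [3/4 + 1/8*7/8, 3/4 + 1/8*1/1) = [55/64, 7/8)
  emit 'a', narrow to [25/32, 27/32)
Step 3: interval [25/32, 27/32), width = 27/32 - 25/32 = 1/16
  'b': [25/32 + 1/16*0/1, 25/32 + 1/16*1/4) = [25/32, 51/64) <- contains code 401/512
  'a': [25/32 + 1/16*1/4, 25/32 + 1/16*3/4) = [51/64, 53/64)
  'f': [25/32 + 1/16*3/4, 25/32 + 1/16*7/8) = [53/64, 107/128)
  'c': [25/32 + 1/16*7/8, 25/32 + 1/16*1/1) = [107/128, 27/32)
  emit 'b', narrow to [25/32, 51/64)
Step 4: interval [25/32, 51/64), width = 51/64 - 25/32 = 1/64
  'b': [25/32 + 1/64*0/1, 25/32 + 1/64*1/4) = [25/32, 201/256) <- contains code 401/512
  'a': [25/32 + 1/64*1/4, 25/32 + 1/64*3/4) = [201/256, 203/256)
  'f': [25/32 + 1/64*3/4, 25/32 + 1/64*7/8) = [203/256, 407/512)
  'c': [25/32 + 1/64*7/8, 25/32 + 1/64*1/1) = [407/512, 51/64)
  emit 'b', narrow to [25/32, 201/256)

Answer: fabb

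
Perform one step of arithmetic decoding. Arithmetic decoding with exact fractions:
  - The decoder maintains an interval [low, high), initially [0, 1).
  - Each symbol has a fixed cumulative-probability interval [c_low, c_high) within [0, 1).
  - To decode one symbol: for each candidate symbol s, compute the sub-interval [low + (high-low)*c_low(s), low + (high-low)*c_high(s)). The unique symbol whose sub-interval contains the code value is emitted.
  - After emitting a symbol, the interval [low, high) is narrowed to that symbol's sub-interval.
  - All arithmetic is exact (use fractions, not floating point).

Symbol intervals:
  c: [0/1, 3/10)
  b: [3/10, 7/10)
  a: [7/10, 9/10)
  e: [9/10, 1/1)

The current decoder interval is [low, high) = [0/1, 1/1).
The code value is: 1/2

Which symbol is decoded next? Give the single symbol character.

Interval width = high − low = 1/1 − 0/1 = 1/1
Scaled code = (code − low) / width = (1/2 − 0/1) / 1/1 = 1/2
  c: [0/1, 3/10) 
  b: [3/10, 7/10) ← scaled code falls here ✓
  a: [7/10, 9/10) 
  e: [9/10, 1/1) 

Answer: b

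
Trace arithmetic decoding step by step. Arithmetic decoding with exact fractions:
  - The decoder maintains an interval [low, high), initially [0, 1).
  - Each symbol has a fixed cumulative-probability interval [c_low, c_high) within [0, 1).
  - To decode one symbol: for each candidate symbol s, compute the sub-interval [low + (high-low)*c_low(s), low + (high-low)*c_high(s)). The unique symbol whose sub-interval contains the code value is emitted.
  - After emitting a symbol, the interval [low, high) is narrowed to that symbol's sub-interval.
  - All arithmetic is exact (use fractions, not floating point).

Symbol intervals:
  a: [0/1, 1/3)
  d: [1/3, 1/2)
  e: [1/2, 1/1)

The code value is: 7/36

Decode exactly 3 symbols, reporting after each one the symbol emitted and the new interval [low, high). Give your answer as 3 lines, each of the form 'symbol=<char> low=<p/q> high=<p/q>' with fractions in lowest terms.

Answer: symbol=a low=0/1 high=1/3
symbol=e low=1/6 high=1/3
symbol=a low=1/6 high=2/9

Derivation:
Step 1: interval [0/1, 1/1), width = 1/1 - 0/1 = 1/1
  'a': [0/1 + 1/1*0/1, 0/1 + 1/1*1/3) = [0/1, 1/3) <- contains code 7/36
  'd': [0/1 + 1/1*1/3, 0/1 + 1/1*1/2) = [1/3, 1/2)
  'e': [0/1 + 1/1*1/2, 0/1 + 1/1*1/1) = [1/2, 1/1)
  emit 'a', narrow to [0/1, 1/3)
Step 2: interval [0/1, 1/3), width = 1/3 - 0/1 = 1/3
  'a': [0/1 + 1/3*0/1, 0/1 + 1/3*1/3) = [0/1, 1/9)
  'd': [0/1 + 1/3*1/3, 0/1 + 1/3*1/2) = [1/9, 1/6)
  'e': [0/1 + 1/3*1/2, 0/1 + 1/3*1/1) = [1/6, 1/3) <- contains code 7/36
  emit 'e', narrow to [1/6, 1/3)
Step 3: interval [1/6, 1/3), width = 1/3 - 1/6 = 1/6
  'a': [1/6 + 1/6*0/1, 1/6 + 1/6*1/3) = [1/6, 2/9) <- contains code 7/36
  'd': [1/6 + 1/6*1/3, 1/6 + 1/6*1/2) = [2/9, 1/4)
  'e': [1/6 + 1/6*1/2, 1/6 + 1/6*1/1) = [1/4, 1/3)
  emit 'a', narrow to [1/6, 2/9)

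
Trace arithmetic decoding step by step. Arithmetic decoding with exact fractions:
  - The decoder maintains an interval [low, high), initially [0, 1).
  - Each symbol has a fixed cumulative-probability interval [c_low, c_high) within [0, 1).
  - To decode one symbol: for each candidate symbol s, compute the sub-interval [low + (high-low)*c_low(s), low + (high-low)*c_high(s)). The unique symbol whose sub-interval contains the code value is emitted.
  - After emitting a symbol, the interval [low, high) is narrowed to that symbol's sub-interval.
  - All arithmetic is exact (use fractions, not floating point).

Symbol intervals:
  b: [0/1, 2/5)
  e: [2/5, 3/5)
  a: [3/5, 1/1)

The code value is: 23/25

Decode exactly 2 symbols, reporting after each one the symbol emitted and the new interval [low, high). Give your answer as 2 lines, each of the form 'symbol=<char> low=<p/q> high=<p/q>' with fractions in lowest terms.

Step 1: interval [0/1, 1/1), width = 1/1 - 0/1 = 1/1
  'b': [0/1 + 1/1*0/1, 0/1 + 1/1*2/5) = [0/1, 2/5)
  'e': [0/1 + 1/1*2/5, 0/1 + 1/1*3/5) = [2/5, 3/5)
  'a': [0/1 + 1/1*3/5, 0/1 + 1/1*1/1) = [3/5, 1/1) <- contains code 23/25
  emit 'a', narrow to [3/5, 1/1)
Step 2: interval [3/5, 1/1), width = 1/1 - 3/5 = 2/5
  'b': [3/5 + 2/5*0/1, 3/5 + 2/5*2/5) = [3/5, 19/25)
  'e': [3/5 + 2/5*2/5, 3/5 + 2/5*3/5) = [19/25, 21/25)
  'a': [3/5 + 2/5*3/5, 3/5 + 2/5*1/1) = [21/25, 1/1) <- contains code 23/25
  emit 'a', narrow to [21/25, 1/1)

Answer: symbol=a low=3/5 high=1/1
symbol=a low=21/25 high=1/1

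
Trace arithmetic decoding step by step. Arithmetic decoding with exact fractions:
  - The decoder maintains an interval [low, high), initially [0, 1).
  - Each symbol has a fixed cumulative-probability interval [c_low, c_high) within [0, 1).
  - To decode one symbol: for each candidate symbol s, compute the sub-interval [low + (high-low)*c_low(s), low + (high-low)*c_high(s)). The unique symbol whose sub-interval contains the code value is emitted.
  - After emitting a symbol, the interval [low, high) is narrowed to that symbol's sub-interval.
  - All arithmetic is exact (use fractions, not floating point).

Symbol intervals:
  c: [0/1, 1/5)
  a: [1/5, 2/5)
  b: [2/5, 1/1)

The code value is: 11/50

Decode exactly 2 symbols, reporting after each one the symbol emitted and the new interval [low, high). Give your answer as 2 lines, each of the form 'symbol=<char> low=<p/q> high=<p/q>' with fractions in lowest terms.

Answer: symbol=a low=1/5 high=2/5
symbol=c low=1/5 high=6/25

Derivation:
Step 1: interval [0/1, 1/1), width = 1/1 - 0/1 = 1/1
  'c': [0/1 + 1/1*0/1, 0/1 + 1/1*1/5) = [0/1, 1/5)
  'a': [0/1 + 1/1*1/5, 0/1 + 1/1*2/5) = [1/5, 2/5) <- contains code 11/50
  'b': [0/1 + 1/1*2/5, 0/1 + 1/1*1/1) = [2/5, 1/1)
  emit 'a', narrow to [1/5, 2/5)
Step 2: interval [1/5, 2/5), width = 2/5 - 1/5 = 1/5
  'c': [1/5 + 1/5*0/1, 1/5 + 1/5*1/5) = [1/5, 6/25) <- contains code 11/50
  'a': [1/5 + 1/5*1/5, 1/5 + 1/5*2/5) = [6/25, 7/25)
  'b': [1/5 + 1/5*2/5, 1/5 + 1/5*1/1) = [7/25, 2/5)
  emit 'c', narrow to [1/5, 6/25)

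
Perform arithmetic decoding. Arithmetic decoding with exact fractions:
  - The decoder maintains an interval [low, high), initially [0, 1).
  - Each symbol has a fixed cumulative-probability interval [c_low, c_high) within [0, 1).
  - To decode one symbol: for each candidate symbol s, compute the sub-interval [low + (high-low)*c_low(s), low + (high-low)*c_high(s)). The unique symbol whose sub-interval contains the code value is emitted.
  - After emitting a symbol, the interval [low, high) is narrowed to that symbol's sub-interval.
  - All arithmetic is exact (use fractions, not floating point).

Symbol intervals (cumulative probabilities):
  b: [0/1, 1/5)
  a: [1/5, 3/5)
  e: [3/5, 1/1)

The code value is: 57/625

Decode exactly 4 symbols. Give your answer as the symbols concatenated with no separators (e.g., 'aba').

Step 1: interval [0/1, 1/1), width = 1/1 - 0/1 = 1/1
  'b': [0/1 + 1/1*0/1, 0/1 + 1/1*1/5) = [0/1, 1/5) <- contains code 57/625
  'a': [0/1 + 1/1*1/5, 0/1 + 1/1*3/5) = [1/5, 3/5)
  'e': [0/1 + 1/1*3/5, 0/1 + 1/1*1/1) = [3/5, 1/1)
  emit 'b', narrow to [0/1, 1/5)
Step 2: interval [0/1, 1/5), width = 1/5 - 0/1 = 1/5
  'b': [0/1 + 1/5*0/1, 0/1 + 1/5*1/5) = [0/1, 1/25)
  'a': [0/1 + 1/5*1/5, 0/1 + 1/5*3/5) = [1/25, 3/25) <- contains code 57/625
  'e': [0/1 + 1/5*3/5, 0/1 + 1/5*1/1) = [3/25, 1/5)
  emit 'a', narrow to [1/25, 3/25)
Step 3: interval [1/25, 3/25), width = 3/25 - 1/25 = 2/25
  'b': [1/25 + 2/25*0/1, 1/25 + 2/25*1/5) = [1/25, 7/125)
  'a': [1/25 + 2/25*1/5, 1/25 + 2/25*3/5) = [7/125, 11/125)
  'e': [1/25 + 2/25*3/5, 1/25 + 2/25*1/1) = [11/125, 3/25) <- contains code 57/625
  emit 'e', narrow to [11/125, 3/25)
Step 4: interval [11/125, 3/25), width = 3/25 - 11/125 = 4/125
  'b': [11/125 + 4/125*0/1, 11/125 + 4/125*1/5) = [11/125, 59/625) <- contains code 57/625
  'a': [11/125 + 4/125*1/5, 11/125 + 4/125*3/5) = [59/625, 67/625)
  'e': [11/125 + 4/125*3/5, 11/125 + 4/125*1/1) = [67/625, 3/25)
  emit 'b', narrow to [11/125, 59/625)

Answer: baeb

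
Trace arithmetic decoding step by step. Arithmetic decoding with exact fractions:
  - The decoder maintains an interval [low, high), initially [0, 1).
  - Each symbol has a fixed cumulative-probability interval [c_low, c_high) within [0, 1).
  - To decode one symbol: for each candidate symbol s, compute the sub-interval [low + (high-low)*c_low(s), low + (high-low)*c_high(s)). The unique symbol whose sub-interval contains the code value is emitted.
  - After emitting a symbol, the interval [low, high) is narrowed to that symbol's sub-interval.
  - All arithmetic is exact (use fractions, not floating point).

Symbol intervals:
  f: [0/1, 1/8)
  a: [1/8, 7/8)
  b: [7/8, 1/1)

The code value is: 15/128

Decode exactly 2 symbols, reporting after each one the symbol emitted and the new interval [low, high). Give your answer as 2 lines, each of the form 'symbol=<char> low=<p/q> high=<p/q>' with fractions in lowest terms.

Answer: symbol=f low=0/1 high=1/8
symbol=b low=7/64 high=1/8

Derivation:
Step 1: interval [0/1, 1/1), width = 1/1 - 0/1 = 1/1
  'f': [0/1 + 1/1*0/1, 0/1 + 1/1*1/8) = [0/1, 1/8) <- contains code 15/128
  'a': [0/1 + 1/1*1/8, 0/1 + 1/1*7/8) = [1/8, 7/8)
  'b': [0/1 + 1/1*7/8, 0/1 + 1/1*1/1) = [7/8, 1/1)
  emit 'f', narrow to [0/1, 1/8)
Step 2: interval [0/1, 1/8), width = 1/8 - 0/1 = 1/8
  'f': [0/1 + 1/8*0/1, 0/1 + 1/8*1/8) = [0/1, 1/64)
  'a': [0/1 + 1/8*1/8, 0/1 + 1/8*7/8) = [1/64, 7/64)
  'b': [0/1 + 1/8*7/8, 0/1 + 1/8*1/1) = [7/64, 1/8) <- contains code 15/128
  emit 'b', narrow to [7/64, 1/8)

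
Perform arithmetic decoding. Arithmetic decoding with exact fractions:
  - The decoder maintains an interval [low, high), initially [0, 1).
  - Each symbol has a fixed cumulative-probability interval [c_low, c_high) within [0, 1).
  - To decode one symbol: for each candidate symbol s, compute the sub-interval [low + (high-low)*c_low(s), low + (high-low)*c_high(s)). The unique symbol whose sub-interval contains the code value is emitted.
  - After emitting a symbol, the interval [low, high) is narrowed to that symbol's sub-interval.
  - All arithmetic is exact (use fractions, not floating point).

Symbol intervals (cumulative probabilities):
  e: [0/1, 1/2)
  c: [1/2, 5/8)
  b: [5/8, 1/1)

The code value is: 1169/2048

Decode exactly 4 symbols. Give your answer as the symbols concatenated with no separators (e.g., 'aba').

Answer: ccce

Derivation:
Step 1: interval [0/1, 1/1), width = 1/1 - 0/1 = 1/1
  'e': [0/1 + 1/1*0/1, 0/1 + 1/1*1/2) = [0/1, 1/2)
  'c': [0/1 + 1/1*1/2, 0/1 + 1/1*5/8) = [1/2, 5/8) <- contains code 1169/2048
  'b': [0/1 + 1/1*5/8, 0/1 + 1/1*1/1) = [5/8, 1/1)
  emit 'c', narrow to [1/2, 5/8)
Step 2: interval [1/2, 5/8), width = 5/8 - 1/2 = 1/8
  'e': [1/2 + 1/8*0/1, 1/2 + 1/8*1/2) = [1/2, 9/16)
  'c': [1/2 + 1/8*1/2, 1/2 + 1/8*5/8) = [9/16, 37/64) <- contains code 1169/2048
  'b': [1/2 + 1/8*5/8, 1/2 + 1/8*1/1) = [37/64, 5/8)
  emit 'c', narrow to [9/16, 37/64)
Step 3: interval [9/16, 37/64), width = 37/64 - 9/16 = 1/64
  'e': [9/16 + 1/64*0/1, 9/16 + 1/64*1/2) = [9/16, 73/128)
  'c': [9/16 + 1/64*1/2, 9/16 + 1/64*5/8) = [73/128, 293/512) <- contains code 1169/2048
  'b': [9/16 + 1/64*5/8, 9/16 + 1/64*1/1) = [293/512, 37/64)
  emit 'c', narrow to [73/128, 293/512)
Step 4: interval [73/128, 293/512), width = 293/512 - 73/128 = 1/512
  'e': [73/128 + 1/512*0/1, 73/128 + 1/512*1/2) = [73/128, 585/1024) <- contains code 1169/2048
  'c': [73/128 + 1/512*1/2, 73/128 + 1/512*5/8) = [585/1024, 2341/4096)
  'b': [73/128 + 1/512*5/8, 73/128 + 1/512*1/1) = [2341/4096, 293/512)
  emit 'e', narrow to [73/128, 585/1024)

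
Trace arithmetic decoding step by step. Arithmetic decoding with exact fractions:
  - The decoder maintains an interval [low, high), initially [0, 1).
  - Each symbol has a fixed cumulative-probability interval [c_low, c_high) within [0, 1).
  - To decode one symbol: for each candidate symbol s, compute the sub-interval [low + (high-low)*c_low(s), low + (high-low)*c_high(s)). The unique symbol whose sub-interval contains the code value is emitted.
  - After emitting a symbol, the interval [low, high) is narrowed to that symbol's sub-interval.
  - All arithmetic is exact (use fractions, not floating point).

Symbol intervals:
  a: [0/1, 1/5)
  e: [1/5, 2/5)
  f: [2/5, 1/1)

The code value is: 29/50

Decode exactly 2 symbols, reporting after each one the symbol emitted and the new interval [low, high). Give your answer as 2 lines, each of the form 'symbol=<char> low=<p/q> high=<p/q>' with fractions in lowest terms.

Answer: symbol=f low=2/5 high=1/1
symbol=e low=13/25 high=16/25

Derivation:
Step 1: interval [0/1, 1/1), width = 1/1 - 0/1 = 1/1
  'a': [0/1 + 1/1*0/1, 0/1 + 1/1*1/5) = [0/1, 1/5)
  'e': [0/1 + 1/1*1/5, 0/1 + 1/1*2/5) = [1/5, 2/5)
  'f': [0/1 + 1/1*2/5, 0/1 + 1/1*1/1) = [2/5, 1/1) <- contains code 29/50
  emit 'f', narrow to [2/5, 1/1)
Step 2: interval [2/5, 1/1), width = 1/1 - 2/5 = 3/5
  'a': [2/5 + 3/5*0/1, 2/5 + 3/5*1/5) = [2/5, 13/25)
  'e': [2/5 + 3/5*1/5, 2/5 + 3/5*2/5) = [13/25, 16/25) <- contains code 29/50
  'f': [2/5 + 3/5*2/5, 2/5 + 3/5*1/1) = [16/25, 1/1)
  emit 'e', narrow to [13/25, 16/25)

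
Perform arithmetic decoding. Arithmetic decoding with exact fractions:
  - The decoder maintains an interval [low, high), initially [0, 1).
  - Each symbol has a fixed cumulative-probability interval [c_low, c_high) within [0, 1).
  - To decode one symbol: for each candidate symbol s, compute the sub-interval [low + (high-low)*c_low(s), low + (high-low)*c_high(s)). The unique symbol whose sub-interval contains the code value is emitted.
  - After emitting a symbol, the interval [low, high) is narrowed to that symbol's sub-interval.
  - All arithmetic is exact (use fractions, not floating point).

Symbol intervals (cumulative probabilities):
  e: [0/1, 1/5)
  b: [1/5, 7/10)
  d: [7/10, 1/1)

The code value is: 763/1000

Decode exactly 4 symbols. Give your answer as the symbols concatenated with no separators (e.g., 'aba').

Step 1: interval [0/1, 1/1), width = 1/1 - 0/1 = 1/1
  'e': [0/1 + 1/1*0/1, 0/1 + 1/1*1/5) = [0/1, 1/5)
  'b': [0/1 + 1/1*1/5, 0/1 + 1/1*7/10) = [1/5, 7/10)
  'd': [0/1 + 1/1*7/10, 0/1 + 1/1*1/1) = [7/10, 1/1) <- contains code 763/1000
  emit 'd', narrow to [7/10, 1/1)
Step 2: interval [7/10, 1/1), width = 1/1 - 7/10 = 3/10
  'e': [7/10 + 3/10*0/1, 7/10 + 3/10*1/5) = [7/10, 19/25)
  'b': [7/10 + 3/10*1/5, 7/10 + 3/10*7/10) = [19/25, 91/100) <- contains code 763/1000
  'd': [7/10 + 3/10*7/10, 7/10 + 3/10*1/1) = [91/100, 1/1)
  emit 'b', narrow to [19/25, 91/100)
Step 3: interval [19/25, 91/100), width = 91/100 - 19/25 = 3/20
  'e': [19/25 + 3/20*0/1, 19/25 + 3/20*1/5) = [19/25, 79/100) <- contains code 763/1000
  'b': [19/25 + 3/20*1/5, 19/25 + 3/20*7/10) = [79/100, 173/200)
  'd': [19/25 + 3/20*7/10, 19/25 + 3/20*1/1) = [173/200, 91/100)
  emit 'e', narrow to [19/25, 79/100)
Step 4: interval [19/25, 79/100), width = 79/100 - 19/25 = 3/100
  'e': [19/25 + 3/100*0/1, 19/25 + 3/100*1/5) = [19/25, 383/500) <- contains code 763/1000
  'b': [19/25 + 3/100*1/5, 19/25 + 3/100*7/10) = [383/500, 781/1000)
  'd': [19/25 + 3/100*7/10, 19/25 + 3/100*1/1) = [781/1000, 79/100)
  emit 'e', narrow to [19/25, 383/500)

Answer: dbee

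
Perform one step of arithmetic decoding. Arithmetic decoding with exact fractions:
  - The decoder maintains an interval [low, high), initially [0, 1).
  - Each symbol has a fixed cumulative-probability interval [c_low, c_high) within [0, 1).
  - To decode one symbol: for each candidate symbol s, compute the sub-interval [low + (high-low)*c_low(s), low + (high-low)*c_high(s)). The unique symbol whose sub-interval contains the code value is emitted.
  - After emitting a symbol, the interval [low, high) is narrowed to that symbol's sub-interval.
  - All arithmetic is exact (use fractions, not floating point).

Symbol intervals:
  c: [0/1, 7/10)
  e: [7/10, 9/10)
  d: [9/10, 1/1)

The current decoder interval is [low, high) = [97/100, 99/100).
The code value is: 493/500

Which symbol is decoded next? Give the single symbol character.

Answer: e

Derivation:
Interval width = high − low = 99/100 − 97/100 = 1/50
Scaled code = (code − low) / width = (493/500 − 97/100) / 1/50 = 4/5
  c: [0/1, 7/10) 
  e: [7/10, 9/10) ← scaled code falls here ✓
  d: [9/10, 1/1) 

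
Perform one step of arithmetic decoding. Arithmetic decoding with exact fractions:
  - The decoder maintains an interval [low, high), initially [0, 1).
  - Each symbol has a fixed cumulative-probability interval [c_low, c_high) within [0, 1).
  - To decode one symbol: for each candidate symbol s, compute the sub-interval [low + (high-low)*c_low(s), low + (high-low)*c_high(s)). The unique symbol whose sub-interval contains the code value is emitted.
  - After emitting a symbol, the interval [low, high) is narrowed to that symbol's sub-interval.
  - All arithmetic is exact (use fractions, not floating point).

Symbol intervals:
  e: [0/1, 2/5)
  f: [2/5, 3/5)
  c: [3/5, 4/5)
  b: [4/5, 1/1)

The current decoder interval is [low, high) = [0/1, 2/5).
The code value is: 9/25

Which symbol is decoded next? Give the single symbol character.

Answer: b

Derivation:
Interval width = high − low = 2/5 − 0/1 = 2/5
Scaled code = (code − low) / width = (9/25 − 0/1) / 2/5 = 9/10
  e: [0/1, 2/5) 
  f: [2/5, 3/5) 
  c: [3/5, 4/5) 
  b: [4/5, 1/1) ← scaled code falls here ✓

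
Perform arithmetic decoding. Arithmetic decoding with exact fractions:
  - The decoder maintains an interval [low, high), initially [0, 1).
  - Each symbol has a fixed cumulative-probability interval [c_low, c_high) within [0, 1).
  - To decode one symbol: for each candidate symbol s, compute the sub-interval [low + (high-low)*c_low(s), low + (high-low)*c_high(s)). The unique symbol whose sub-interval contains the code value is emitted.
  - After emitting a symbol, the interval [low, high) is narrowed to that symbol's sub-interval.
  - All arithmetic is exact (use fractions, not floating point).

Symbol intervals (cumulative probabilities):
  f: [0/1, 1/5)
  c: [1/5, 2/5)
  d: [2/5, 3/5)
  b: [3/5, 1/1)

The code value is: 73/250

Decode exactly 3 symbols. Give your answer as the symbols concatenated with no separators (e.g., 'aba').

Step 1: interval [0/1, 1/1), width = 1/1 - 0/1 = 1/1
  'f': [0/1 + 1/1*0/1, 0/1 + 1/1*1/5) = [0/1, 1/5)
  'c': [0/1 + 1/1*1/5, 0/1 + 1/1*2/5) = [1/5, 2/5) <- contains code 73/250
  'd': [0/1 + 1/1*2/5, 0/1 + 1/1*3/5) = [2/5, 3/5)
  'b': [0/1 + 1/1*3/5, 0/1 + 1/1*1/1) = [3/5, 1/1)
  emit 'c', narrow to [1/5, 2/5)
Step 2: interval [1/5, 2/5), width = 2/5 - 1/5 = 1/5
  'f': [1/5 + 1/5*0/1, 1/5 + 1/5*1/5) = [1/5, 6/25)
  'c': [1/5 + 1/5*1/5, 1/5 + 1/5*2/5) = [6/25, 7/25)
  'd': [1/5 + 1/5*2/5, 1/5 + 1/5*3/5) = [7/25, 8/25) <- contains code 73/250
  'b': [1/5 + 1/5*3/5, 1/5 + 1/5*1/1) = [8/25, 2/5)
  emit 'd', narrow to [7/25, 8/25)
Step 3: interval [7/25, 8/25), width = 8/25 - 7/25 = 1/25
  'f': [7/25 + 1/25*0/1, 7/25 + 1/25*1/5) = [7/25, 36/125)
  'c': [7/25 + 1/25*1/5, 7/25 + 1/25*2/5) = [36/125, 37/125) <- contains code 73/250
  'd': [7/25 + 1/25*2/5, 7/25 + 1/25*3/5) = [37/125, 38/125)
  'b': [7/25 + 1/25*3/5, 7/25 + 1/25*1/1) = [38/125, 8/25)
  emit 'c', narrow to [36/125, 37/125)

Answer: cdc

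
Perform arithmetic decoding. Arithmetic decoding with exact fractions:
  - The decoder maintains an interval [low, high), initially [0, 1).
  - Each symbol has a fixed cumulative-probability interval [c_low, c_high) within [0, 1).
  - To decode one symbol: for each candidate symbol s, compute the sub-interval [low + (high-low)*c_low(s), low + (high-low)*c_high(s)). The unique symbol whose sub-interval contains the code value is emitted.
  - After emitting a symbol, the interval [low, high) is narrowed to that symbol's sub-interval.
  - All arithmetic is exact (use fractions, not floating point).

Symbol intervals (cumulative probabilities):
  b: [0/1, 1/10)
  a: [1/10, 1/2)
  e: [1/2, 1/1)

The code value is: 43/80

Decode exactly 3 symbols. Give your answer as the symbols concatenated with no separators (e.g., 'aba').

Step 1: interval [0/1, 1/1), width = 1/1 - 0/1 = 1/1
  'b': [0/1 + 1/1*0/1, 0/1 + 1/1*1/10) = [0/1, 1/10)
  'a': [0/1 + 1/1*1/10, 0/1 + 1/1*1/2) = [1/10, 1/2)
  'e': [0/1 + 1/1*1/2, 0/1 + 1/1*1/1) = [1/2, 1/1) <- contains code 43/80
  emit 'e', narrow to [1/2, 1/1)
Step 2: interval [1/2, 1/1), width = 1/1 - 1/2 = 1/2
  'b': [1/2 + 1/2*0/1, 1/2 + 1/2*1/10) = [1/2, 11/20) <- contains code 43/80
  'a': [1/2 + 1/2*1/10, 1/2 + 1/2*1/2) = [11/20, 3/4)
  'e': [1/2 + 1/2*1/2, 1/2 + 1/2*1/1) = [3/4, 1/1)
  emit 'b', narrow to [1/2, 11/20)
Step 3: interval [1/2, 11/20), width = 11/20 - 1/2 = 1/20
  'b': [1/2 + 1/20*0/1, 1/2 + 1/20*1/10) = [1/2, 101/200)
  'a': [1/2 + 1/20*1/10, 1/2 + 1/20*1/2) = [101/200, 21/40)
  'e': [1/2 + 1/20*1/2, 1/2 + 1/20*1/1) = [21/40, 11/20) <- contains code 43/80
  emit 'e', narrow to [21/40, 11/20)

Answer: ebe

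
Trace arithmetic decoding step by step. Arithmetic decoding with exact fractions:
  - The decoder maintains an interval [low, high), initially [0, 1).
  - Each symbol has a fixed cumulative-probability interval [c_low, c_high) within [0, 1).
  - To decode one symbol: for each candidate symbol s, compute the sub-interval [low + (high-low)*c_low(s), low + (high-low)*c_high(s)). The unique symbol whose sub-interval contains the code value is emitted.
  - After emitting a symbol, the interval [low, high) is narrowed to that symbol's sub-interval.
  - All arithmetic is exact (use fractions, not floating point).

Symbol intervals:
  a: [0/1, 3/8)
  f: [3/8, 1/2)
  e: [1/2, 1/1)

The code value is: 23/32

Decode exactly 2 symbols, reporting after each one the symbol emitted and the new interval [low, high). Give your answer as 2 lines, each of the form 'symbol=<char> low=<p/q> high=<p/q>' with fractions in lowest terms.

Step 1: interval [0/1, 1/1), width = 1/1 - 0/1 = 1/1
  'a': [0/1 + 1/1*0/1, 0/1 + 1/1*3/8) = [0/1, 3/8)
  'f': [0/1 + 1/1*3/8, 0/1 + 1/1*1/2) = [3/8, 1/2)
  'e': [0/1 + 1/1*1/2, 0/1 + 1/1*1/1) = [1/2, 1/1) <- contains code 23/32
  emit 'e', narrow to [1/2, 1/1)
Step 2: interval [1/2, 1/1), width = 1/1 - 1/2 = 1/2
  'a': [1/2 + 1/2*0/1, 1/2 + 1/2*3/8) = [1/2, 11/16)
  'f': [1/2 + 1/2*3/8, 1/2 + 1/2*1/2) = [11/16, 3/4) <- contains code 23/32
  'e': [1/2 + 1/2*1/2, 1/2 + 1/2*1/1) = [3/4, 1/1)
  emit 'f', narrow to [11/16, 3/4)

Answer: symbol=e low=1/2 high=1/1
symbol=f low=11/16 high=3/4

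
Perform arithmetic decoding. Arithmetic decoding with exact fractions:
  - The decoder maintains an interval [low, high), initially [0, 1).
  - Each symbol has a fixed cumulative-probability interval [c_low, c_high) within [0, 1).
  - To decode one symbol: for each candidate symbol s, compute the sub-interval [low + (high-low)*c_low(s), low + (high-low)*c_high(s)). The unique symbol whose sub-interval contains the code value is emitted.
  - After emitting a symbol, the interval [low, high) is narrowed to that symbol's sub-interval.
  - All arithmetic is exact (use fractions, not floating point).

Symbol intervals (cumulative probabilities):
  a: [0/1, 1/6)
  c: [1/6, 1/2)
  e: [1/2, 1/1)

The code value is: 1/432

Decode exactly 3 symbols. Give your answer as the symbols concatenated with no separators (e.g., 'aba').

Step 1: interval [0/1, 1/1), width = 1/1 - 0/1 = 1/1
  'a': [0/1 + 1/1*0/1, 0/1 + 1/1*1/6) = [0/1, 1/6) <- contains code 1/432
  'c': [0/1 + 1/1*1/6, 0/1 + 1/1*1/2) = [1/6, 1/2)
  'e': [0/1 + 1/1*1/2, 0/1 + 1/1*1/1) = [1/2, 1/1)
  emit 'a', narrow to [0/1, 1/6)
Step 2: interval [0/1, 1/6), width = 1/6 - 0/1 = 1/6
  'a': [0/1 + 1/6*0/1, 0/1 + 1/6*1/6) = [0/1, 1/36) <- contains code 1/432
  'c': [0/1 + 1/6*1/6, 0/1 + 1/6*1/2) = [1/36, 1/12)
  'e': [0/1 + 1/6*1/2, 0/1 + 1/6*1/1) = [1/12, 1/6)
  emit 'a', narrow to [0/1, 1/36)
Step 3: interval [0/1, 1/36), width = 1/36 - 0/1 = 1/36
  'a': [0/1 + 1/36*0/1, 0/1 + 1/36*1/6) = [0/1, 1/216) <- contains code 1/432
  'c': [0/1 + 1/36*1/6, 0/1 + 1/36*1/2) = [1/216, 1/72)
  'e': [0/1 + 1/36*1/2, 0/1 + 1/36*1/1) = [1/72, 1/36)
  emit 'a', narrow to [0/1, 1/216)

Answer: aaa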